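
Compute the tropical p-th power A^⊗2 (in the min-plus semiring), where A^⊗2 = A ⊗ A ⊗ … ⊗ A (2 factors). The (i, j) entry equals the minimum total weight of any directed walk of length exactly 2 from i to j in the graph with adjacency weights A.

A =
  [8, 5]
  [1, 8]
A^⊗2 =
  [6, 13]
  [9, 6]

Each entry (A^⊗2)_ij equals the minimum over all length-2 walks i = v_0 → v_1 → … → v_2 = j of Σ_t A[v_t][v_{t+1}]. For example, for (i, j) = (0, 1) we minimise over 2 possible intermediate vertex sequences; the minimum is 13, attained along the walk 0 → 0 → 1.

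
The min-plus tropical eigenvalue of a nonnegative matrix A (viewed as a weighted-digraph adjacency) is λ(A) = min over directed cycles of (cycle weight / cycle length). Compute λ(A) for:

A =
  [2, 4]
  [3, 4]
λ(A) = 2

Enumerate directed cycles and compute their means (weight / length). Sample:
  cycle 0 → 0: weight = 2, length = 1, mean = 2/1 ≈ 2.000
  cycle 1 → 1: weight = 4, length = 1, mean = 4/1 ≈ 4.000
  cycle 0 → 1 → 0: weight = 7, length = 2, mean = 7/2 ≈ 3.500
  cycle 1 → 0 → 1: weight = 7, length = 2, mean = 7/2 ≈ 3.500
Minimum mean = 2.000, attained e.g. along the cycle 0 → 0 with weight 2 and length 1. So λ(A) = 2/1 = 2.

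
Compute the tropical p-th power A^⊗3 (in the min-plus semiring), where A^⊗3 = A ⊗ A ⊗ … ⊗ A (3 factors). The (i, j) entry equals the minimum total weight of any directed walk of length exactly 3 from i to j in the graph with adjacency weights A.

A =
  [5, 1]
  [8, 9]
A^⊗3 =
  [14, 10]
  [17, 14]

Each entry (A^⊗3)_ij equals the minimum over all length-3 walks i = v_0 → v_1 → … → v_3 = j of Σ_t A[v_t][v_{t+1}]. For example, for (i, j) = (0, 1) we minimise over 4 possible intermediate vertex sequences; the minimum is 10, attained along the walk 0 → 1 → 0 → 1.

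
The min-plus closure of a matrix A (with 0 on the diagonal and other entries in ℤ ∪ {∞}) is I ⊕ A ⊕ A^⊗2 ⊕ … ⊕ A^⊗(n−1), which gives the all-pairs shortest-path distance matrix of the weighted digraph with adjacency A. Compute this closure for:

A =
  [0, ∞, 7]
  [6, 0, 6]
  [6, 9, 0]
Closure =
  [0, 16, 7]
  [6, 0, 6]
  [6, 9, 0]

This is the Floyd-Warshall all-pairs shortest-path computation. For each intermediate vertex k = 0, 1, …, 2, update dist[i][j] ← min(dist[i][j], dist[i][k] + dist[k][j]). The final matrix gives, for each (i, j), the minimum total weight of any directed path from i to j (possibly empty when i = j).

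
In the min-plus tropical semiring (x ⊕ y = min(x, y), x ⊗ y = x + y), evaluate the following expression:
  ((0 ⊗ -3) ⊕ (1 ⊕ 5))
((0 ⊗ -3) ⊕ (1 ⊕ 5)) = -3

Expand innermost to outermost. Recall ⊕ takes the minimum of its arguments and ⊗ takes their sum. Working out the expression ((0 ⊗ -3) ⊕ (1 ⊕ 5)) gives -3.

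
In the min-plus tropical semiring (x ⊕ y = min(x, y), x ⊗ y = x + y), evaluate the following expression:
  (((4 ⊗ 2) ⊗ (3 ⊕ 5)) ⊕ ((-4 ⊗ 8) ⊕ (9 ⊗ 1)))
(((4 ⊗ 2) ⊗ (3 ⊕ 5)) ⊕ ((-4 ⊗ 8) ⊕ (9 ⊗ 1))) = 4

Expand innermost to outermost. Recall ⊕ takes the minimum of its arguments and ⊗ takes their sum. Working out the expression (((4 ⊗ 2) ⊗ (3 ⊕ 5)) ⊕ ((-4 ⊗ 8) ⊕ (9 ⊗ 1))) gives 4.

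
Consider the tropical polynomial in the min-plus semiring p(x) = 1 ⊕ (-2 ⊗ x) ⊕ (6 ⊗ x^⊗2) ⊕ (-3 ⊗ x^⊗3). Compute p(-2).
p(-2) = -9

A tropical monomial a ⊗ x^⊗i evaluates to a + i · x. Evaluating each term at x = -2:
  Term 0 contributes 1 + 0 · -2 = 1
  Term 1 contributes -2 + 1 · -2 = -4
  Term 2 contributes 6 + 2 · -2 = 2
  Term 3 contributes -3 + 3 · -2 = -9
p(-2) = ⊕ of these = min[1, -4, 2, -9] = -9.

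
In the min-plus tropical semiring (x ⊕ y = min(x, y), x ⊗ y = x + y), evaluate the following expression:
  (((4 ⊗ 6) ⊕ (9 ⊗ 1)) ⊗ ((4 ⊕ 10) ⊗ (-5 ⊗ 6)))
(((4 ⊗ 6) ⊕ (9 ⊗ 1)) ⊗ ((4 ⊕ 10) ⊗ (-5 ⊗ 6))) = 15

Expand innermost to outermost. Recall ⊕ takes the minimum of its arguments and ⊗ takes their sum. Working out the expression (((4 ⊗ 6) ⊕ (9 ⊗ 1)) ⊗ ((4 ⊕ 10) ⊗ (-5 ⊗ 6))) gives 15.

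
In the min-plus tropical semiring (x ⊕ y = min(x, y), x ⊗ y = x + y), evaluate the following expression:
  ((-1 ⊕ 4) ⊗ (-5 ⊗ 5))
((-1 ⊕ 4) ⊗ (-5 ⊗ 5)) = -1

Expand innermost to outermost. Recall ⊕ takes the minimum of its arguments and ⊗ takes their sum. Working out the expression ((-1 ⊕ 4) ⊗ (-5 ⊗ 5)) gives -1.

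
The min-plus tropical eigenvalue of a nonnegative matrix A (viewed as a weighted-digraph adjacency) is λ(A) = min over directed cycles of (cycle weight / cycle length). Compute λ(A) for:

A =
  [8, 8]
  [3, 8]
λ(A) = 11/2

Enumerate directed cycles and compute their means (weight / length). Sample:
  cycle 0 → 0: weight = 8, length = 1, mean = 8/1 ≈ 8.000
  cycle 1 → 1: weight = 8, length = 1, mean = 8/1 ≈ 8.000
  cycle 0 → 1 → 0: weight = 11, length = 2, mean = 11/2 ≈ 5.500
  cycle 1 → 0 → 1: weight = 11, length = 2, mean = 11/2 ≈ 5.500
Minimum mean = 5.500, attained e.g. along the cycle 0 → 1 → 0 with weight 11 and length 2. So λ(A) = 11/2 = 11/2.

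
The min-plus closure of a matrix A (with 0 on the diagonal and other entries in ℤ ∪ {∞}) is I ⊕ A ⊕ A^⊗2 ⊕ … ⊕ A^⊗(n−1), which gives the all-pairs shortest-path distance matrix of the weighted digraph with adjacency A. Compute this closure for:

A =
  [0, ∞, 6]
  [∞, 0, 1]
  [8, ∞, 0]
Closure =
  [0, ∞, 6]
  [9, 0, 1]
  [8, ∞, 0]

This is the Floyd-Warshall all-pairs shortest-path computation. For each intermediate vertex k = 0, 1, …, 2, update dist[i][j] ← min(dist[i][j], dist[i][k] + dist[k][j]). The final matrix gives, for each (i, j), the minimum total weight of any directed path from i to j (possibly empty when i = j).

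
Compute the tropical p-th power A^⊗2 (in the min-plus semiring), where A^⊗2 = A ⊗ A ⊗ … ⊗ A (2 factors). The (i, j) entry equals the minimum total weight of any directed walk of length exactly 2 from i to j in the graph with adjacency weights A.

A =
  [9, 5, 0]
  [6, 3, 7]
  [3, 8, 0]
A^⊗2 =
  [3, 8, 0]
  [9, 6, 6]
  [3, 8, 0]

Each entry (A^⊗2)_ij equals the minimum over all length-2 walks i = v_0 → v_1 → … → v_2 = j of Σ_t A[v_t][v_{t+1}]. For example, for (i, j) = (0, 2) we minimise over 3 possible intermediate vertex sequences; the minimum is 0, attained along the walk 0 → 2 → 2.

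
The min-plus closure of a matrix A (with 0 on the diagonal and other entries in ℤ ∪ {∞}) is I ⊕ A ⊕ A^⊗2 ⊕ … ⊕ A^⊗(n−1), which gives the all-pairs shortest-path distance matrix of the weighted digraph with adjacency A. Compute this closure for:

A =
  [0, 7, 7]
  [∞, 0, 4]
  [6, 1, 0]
Closure =
  [0, 7, 7]
  [10, 0, 4]
  [6, 1, 0]

This is the Floyd-Warshall all-pairs shortest-path computation. For each intermediate vertex k = 0, 1, …, 2, update dist[i][j] ← min(dist[i][j], dist[i][k] + dist[k][j]). The final matrix gives, for each (i, j), the minimum total weight of any directed path from i to j (possibly empty when i = j).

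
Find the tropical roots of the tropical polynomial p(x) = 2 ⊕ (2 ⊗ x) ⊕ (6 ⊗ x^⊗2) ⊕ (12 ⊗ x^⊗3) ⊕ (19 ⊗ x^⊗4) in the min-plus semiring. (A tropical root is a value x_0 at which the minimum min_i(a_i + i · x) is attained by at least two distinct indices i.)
Roots: {-7, -6, -4, 0}

Each tropical root is a break point of the lower envelope of the lines y = a_i + i · x (there are 5 lines, with slopes 0, 1, ..., 4). Only the lines that attain the minimum somewhere contribute to roots; other lines are dominated. Here the surviving (envelope) indices are i = 4, i = 3, i = 2, i = 1, i = 0.
Intersections between consecutive envelope lines give the roots: for adjacent envelope indices i < j the intersection is x = (a_i − a_j) / (j − i). Reading off the sorted break points: {-7, -6, -4, 0}.
Verification: at each break x_0, at least two indices attain the minimum of min_i(a_i + i · x_0).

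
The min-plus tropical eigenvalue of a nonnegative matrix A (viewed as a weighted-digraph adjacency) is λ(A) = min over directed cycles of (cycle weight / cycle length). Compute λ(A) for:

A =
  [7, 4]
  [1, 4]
λ(A) = 5/2

Enumerate directed cycles and compute their means (weight / length). Sample:
  cycle 0 → 0: weight = 7, length = 1, mean = 7/1 ≈ 7.000
  cycle 1 → 1: weight = 4, length = 1, mean = 4/1 ≈ 4.000
  cycle 0 → 1 → 0: weight = 5, length = 2, mean = 5/2 ≈ 2.500
  cycle 1 → 0 → 1: weight = 5, length = 2, mean = 5/2 ≈ 2.500
Minimum mean = 2.500, attained e.g. along the cycle 0 → 1 → 0 with weight 5 and length 2. So λ(A) = 5/2 = 5/2.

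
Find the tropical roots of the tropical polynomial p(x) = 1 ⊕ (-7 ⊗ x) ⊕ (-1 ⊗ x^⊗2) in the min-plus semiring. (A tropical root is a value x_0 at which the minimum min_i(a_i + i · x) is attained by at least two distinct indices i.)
Roots: {-6, 8}

Each tropical root is a break point of the lower envelope of the lines y = a_i + i · x (there are 3 lines, with slopes 0, 1, ..., 2). Only the lines that attain the minimum somewhere contribute to roots; other lines are dominated. Here the surviving (envelope) indices are i = 2, i = 1, i = 0.
Intersections between consecutive envelope lines give the roots: for adjacent envelope indices i < j the intersection is x = (a_i − a_j) / (j − i). Reading off the sorted break points: {-6, 8}.
Verification: at each break x_0, at least two indices attain the minimum of min_i(a_i + i · x_0).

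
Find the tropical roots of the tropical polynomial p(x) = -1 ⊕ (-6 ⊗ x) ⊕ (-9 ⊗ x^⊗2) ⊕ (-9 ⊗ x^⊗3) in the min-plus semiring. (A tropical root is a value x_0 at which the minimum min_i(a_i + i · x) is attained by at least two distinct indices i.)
Roots: {0, 3, 5}

Each tropical root is a break point of the lower envelope of the lines y = a_i + i · x (there are 4 lines, with slopes 0, 1, ..., 3). Only the lines that attain the minimum somewhere contribute to roots; other lines are dominated. Here the surviving (envelope) indices are i = 3, i = 2, i = 1, i = 0.
Intersections between consecutive envelope lines give the roots: for adjacent envelope indices i < j the intersection is x = (a_i − a_j) / (j − i). Reading off the sorted break points: {0, 3, 5}.
Verification: at each break x_0, at least two indices attain the minimum of min_i(a_i + i · x_0).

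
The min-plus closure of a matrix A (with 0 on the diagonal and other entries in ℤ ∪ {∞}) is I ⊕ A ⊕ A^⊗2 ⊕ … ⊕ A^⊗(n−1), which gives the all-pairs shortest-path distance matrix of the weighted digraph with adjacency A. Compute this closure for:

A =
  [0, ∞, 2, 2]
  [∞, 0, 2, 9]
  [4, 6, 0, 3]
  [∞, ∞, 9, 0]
Closure =
  [0, 8, 2, 2]
  [6, 0, 2, 5]
  [4, 6, 0, 3]
  [13, 15, 9, 0]

This is the Floyd-Warshall all-pairs shortest-path computation. For each intermediate vertex k = 0, 1, …, 3, update dist[i][j] ← min(dist[i][j], dist[i][k] + dist[k][j]). The final matrix gives, for each (i, j), the minimum total weight of any directed path from i to j (possibly empty when i = j).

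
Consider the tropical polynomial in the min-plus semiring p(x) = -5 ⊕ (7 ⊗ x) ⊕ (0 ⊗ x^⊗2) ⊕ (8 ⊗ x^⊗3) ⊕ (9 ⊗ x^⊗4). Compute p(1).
p(1) = -5

A tropical monomial a ⊗ x^⊗i evaluates to a + i · x. Evaluating each term at x = 1:
  Term 0 contributes -5 + 0 · 1 = -5
  Term 1 contributes 7 + 1 · 1 = 8
  Term 2 contributes 0 + 2 · 1 = 2
  Term 3 contributes 8 + 3 · 1 = 11
  Term 4 contributes 9 + 4 · 1 = 13
p(1) = ⊕ of these = min[-5, 8, 2, 11, 13] = -5.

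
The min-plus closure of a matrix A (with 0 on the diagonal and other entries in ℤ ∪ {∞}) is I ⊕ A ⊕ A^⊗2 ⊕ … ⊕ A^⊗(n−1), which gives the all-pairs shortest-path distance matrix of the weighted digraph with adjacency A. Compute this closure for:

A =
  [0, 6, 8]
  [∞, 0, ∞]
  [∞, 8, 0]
Closure =
  [0, 6, 8]
  [∞, 0, ∞]
  [∞, 8, 0]

This is the Floyd-Warshall all-pairs shortest-path computation. For each intermediate vertex k = 0, 1, …, 2, update dist[i][j] ← min(dist[i][j], dist[i][k] + dist[k][j]). The final matrix gives, for each (i, j), the minimum total weight of any directed path from i to j (possibly empty when i = j).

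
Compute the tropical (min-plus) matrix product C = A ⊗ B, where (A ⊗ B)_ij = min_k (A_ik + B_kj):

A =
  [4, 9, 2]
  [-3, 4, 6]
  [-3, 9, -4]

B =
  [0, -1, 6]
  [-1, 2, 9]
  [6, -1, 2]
A ⊗ B =
  [4, 1, 4]
  [-3, -4, 3]
  [-3, -5, -2]

Apply the min-plus product entry-by-entry:
  C[0][0] = min over k of (A[0][0] + B[0][0] = 4 + 0 = 4, A[0][1] + B[1][0] = 9 + -1 = 8, A[0][2] + B[2][0] = 2 + 6 = 8) = 4 (attained at k = 0)
  C[0][1] = min over k of (A[0][0] + B[0][1] = 4 + -1 = 3, A[0][1] + B[1][1] = 9 + 2 = 11, A[0][2] + B[2][1] = 2 + -1 = 1) = 1 (attained at k = 2)
  C[0][2] = min over k of (A[0][0] + B[0][2] = 4 + 6 = 10, A[0][1] + B[1][2] = 9 + 9 = 18, A[0][2] + B[2][2] = 2 + 2 = 4) = 4 (attained at k = 2)
  C[1][0] = min over k of (A[1][0] + B[0][0] = -3 + 0 = -3, A[1][1] + B[1][0] = 4 + -1 = 3, A[1][2] + B[2][0] = 6 + 6 = 12) = -3 (attained at k = 0)
  C[1][1] = min over k of (A[1][0] + B[0][1] = -3 + -1 = -4, A[1][1] + B[1][1] = 4 + 2 = 6, A[1][2] + B[2][1] = 6 + -1 = 5) = -4 (attained at k = 0)
  C[1][2] = min over k of (A[1][0] + B[0][2] = -3 + 6 = 3, A[1][1] + B[1][2] = 4 + 9 = 13, A[1][2] + B[2][2] = 6 + 2 = 8) = 3 (attained at k = 0)
  C[2][0] = min over k of (A[2][0] + B[0][0] = -3 + 0 = -3, A[2][1] + B[1][0] = 9 + -1 = 8, A[2][2] + B[2][0] = -4 + 6 = 2) = -3 (attained at k = 0)
  C[2][1] = min over k of (A[2][0] + B[0][1] = -3 + -1 = -4, A[2][1] + B[1][1] = 9 + 2 = 11, A[2][2] + B[2][1] = -4 + -1 = -5) = -5 (attained at k = 2)
  C[2][2] = min over k of (A[2][0] + B[0][2] = -3 + 6 = 3, A[2][1] + B[1][2] = 9 + 9 = 18, A[2][2] + B[2][2] = -4 + 2 = -2) = -2 (attained at k = 2)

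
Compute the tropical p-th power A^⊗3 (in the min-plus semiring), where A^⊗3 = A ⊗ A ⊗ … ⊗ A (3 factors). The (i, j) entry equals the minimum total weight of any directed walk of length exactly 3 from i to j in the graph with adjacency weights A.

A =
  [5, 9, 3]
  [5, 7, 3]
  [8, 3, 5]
A^⊗3 =
  [11, 11, 9]
  [11, 11, 9]
  [13, 9, 11]

Each entry (A^⊗3)_ij equals the minimum over all length-3 walks i = v_0 → v_1 → … → v_3 = j of Σ_t A[v_t][v_{t+1}]. For example, for (i, j) = (0, 2) we minimise over 9 possible intermediate vertex sequences; the minimum is 9, attained along the walk 0 → 2 → 1 → 2.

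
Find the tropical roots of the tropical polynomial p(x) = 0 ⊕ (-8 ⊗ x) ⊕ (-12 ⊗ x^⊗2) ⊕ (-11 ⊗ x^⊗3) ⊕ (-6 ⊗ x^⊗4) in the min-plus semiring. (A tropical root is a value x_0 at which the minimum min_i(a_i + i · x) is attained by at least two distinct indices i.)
Roots: {-5, -1, 4, 8}

Each tropical root is a break point of the lower envelope of the lines y = a_i + i · x (there are 5 lines, with slopes 0, 1, ..., 4). Only the lines that attain the minimum somewhere contribute to roots; other lines are dominated. Here the surviving (envelope) indices are i = 4, i = 3, i = 2, i = 1, i = 0.
Intersections between consecutive envelope lines give the roots: for adjacent envelope indices i < j the intersection is x = (a_i − a_j) / (j − i). Reading off the sorted break points: {-5, -1, 4, 8}.
Verification: at each break x_0, at least two indices attain the minimum of min_i(a_i + i · x_0).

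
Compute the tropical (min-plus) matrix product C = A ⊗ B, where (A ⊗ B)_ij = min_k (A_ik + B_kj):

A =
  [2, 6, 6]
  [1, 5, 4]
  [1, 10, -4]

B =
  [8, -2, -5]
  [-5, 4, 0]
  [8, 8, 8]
A ⊗ B =
  [1, 0, -3]
  [0, -1, -4]
  [4, -1, -4]

Apply the min-plus product entry-by-entry:
  C[0][0] = min over k of (A[0][0] + B[0][0] = 2 + 8 = 10, A[0][1] + B[1][0] = 6 + -5 = 1, A[0][2] + B[2][0] = 6 + 8 = 14) = 1 (attained at k = 1)
  C[0][1] = min over k of (A[0][0] + B[0][1] = 2 + -2 = 0, A[0][1] + B[1][1] = 6 + 4 = 10, A[0][2] + B[2][1] = 6 + 8 = 14) = 0 (attained at k = 0)
  C[0][2] = min over k of (A[0][0] + B[0][2] = 2 + -5 = -3, A[0][1] + B[1][2] = 6 + 0 = 6, A[0][2] + B[2][2] = 6 + 8 = 14) = -3 (attained at k = 0)
  C[1][0] = min over k of (A[1][0] + B[0][0] = 1 + 8 = 9, A[1][1] + B[1][0] = 5 + -5 = 0, A[1][2] + B[2][0] = 4 + 8 = 12) = 0 (attained at k = 1)
  C[1][1] = min over k of (A[1][0] + B[0][1] = 1 + -2 = -1, A[1][1] + B[1][1] = 5 + 4 = 9, A[1][2] + B[2][1] = 4 + 8 = 12) = -1 (attained at k = 0)
  C[1][2] = min over k of (A[1][0] + B[0][2] = 1 + -5 = -4, A[1][1] + B[1][2] = 5 + 0 = 5, A[1][2] + B[2][2] = 4 + 8 = 12) = -4 (attained at k = 0)
  C[2][0] = min over k of (A[2][0] + B[0][0] = 1 + 8 = 9, A[2][1] + B[1][0] = 10 + -5 = 5, A[2][2] + B[2][0] = -4 + 8 = 4) = 4 (attained at k = 2)
  C[2][1] = min over k of (A[2][0] + B[0][1] = 1 + -2 = -1, A[2][1] + B[1][1] = 10 + 4 = 14, A[2][2] + B[2][1] = -4 + 8 = 4) = -1 (attained at k = 0)
  C[2][2] = min over k of (A[2][0] + B[0][2] = 1 + -5 = -4, A[2][1] + B[1][2] = 10 + 0 = 10, A[2][2] + B[2][2] = -4 + 8 = 4) = -4 (attained at k = 0)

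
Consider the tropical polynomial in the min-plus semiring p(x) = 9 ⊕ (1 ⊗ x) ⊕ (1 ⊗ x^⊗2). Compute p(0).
p(0) = 1

A tropical monomial a ⊗ x^⊗i evaluates to a + i · x. Evaluating each term at x = 0:
  Term 0 contributes 9 + 0 · 0 = 9
  Term 1 contributes 1 + 1 · 0 = 1
  Term 2 contributes 1 + 2 · 0 = 1
p(0) = ⊕ of these = min[9, 1, 1] = 1.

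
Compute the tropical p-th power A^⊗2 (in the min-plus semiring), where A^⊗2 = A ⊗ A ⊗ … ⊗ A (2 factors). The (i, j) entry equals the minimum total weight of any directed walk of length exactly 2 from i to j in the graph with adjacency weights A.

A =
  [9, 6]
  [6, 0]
A^⊗2 =
  [12, 6]
  [6, 0]

Each entry (A^⊗2)_ij equals the minimum over all length-2 walks i = v_0 → v_1 → … → v_2 = j of Σ_t A[v_t][v_{t+1}]. For example, for (i, j) = (0, 1) we minimise over 2 possible intermediate vertex sequences; the minimum is 6, attained along the walk 0 → 1 → 1.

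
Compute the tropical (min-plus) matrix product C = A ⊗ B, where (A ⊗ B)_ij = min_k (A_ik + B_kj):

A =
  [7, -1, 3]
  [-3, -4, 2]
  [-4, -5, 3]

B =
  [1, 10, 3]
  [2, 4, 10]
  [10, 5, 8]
A ⊗ B =
  [1, 3, 9]
  [-2, 0, 0]
  [-3, -1, -1]

Apply the min-plus product entry-by-entry:
  C[0][0] = min over k of (A[0][0] + B[0][0] = 7 + 1 = 8, A[0][1] + B[1][0] = -1 + 2 = 1, A[0][2] + B[2][0] = 3 + 10 = 13) = 1 (attained at k = 1)
  C[0][1] = min over k of (A[0][0] + B[0][1] = 7 + 10 = 17, A[0][1] + B[1][1] = -1 + 4 = 3, A[0][2] + B[2][1] = 3 + 5 = 8) = 3 (attained at k = 1)
  C[0][2] = min over k of (A[0][0] + B[0][2] = 7 + 3 = 10, A[0][1] + B[1][2] = -1 + 10 = 9, A[0][2] + B[2][2] = 3 + 8 = 11) = 9 (attained at k = 1)
  C[1][0] = min over k of (A[1][0] + B[0][0] = -3 + 1 = -2, A[1][1] + B[1][0] = -4 + 2 = -2, A[1][2] + B[2][0] = 2 + 10 = 12) = -2 (attained at k = 0)
  C[1][1] = min over k of (A[1][0] + B[0][1] = -3 + 10 = 7, A[1][1] + B[1][1] = -4 + 4 = 0, A[1][2] + B[2][1] = 2 + 5 = 7) = 0 (attained at k = 1)
  C[1][2] = min over k of (A[1][0] + B[0][2] = -3 + 3 = 0, A[1][1] + B[1][2] = -4 + 10 = 6, A[1][2] + B[2][2] = 2 + 8 = 10) = 0 (attained at k = 0)
  C[2][0] = min over k of (A[2][0] + B[0][0] = -4 + 1 = -3, A[2][1] + B[1][0] = -5 + 2 = -3, A[2][2] + B[2][0] = 3 + 10 = 13) = -3 (attained at k = 0)
  C[2][1] = min over k of (A[2][0] + B[0][1] = -4 + 10 = 6, A[2][1] + B[1][1] = -5 + 4 = -1, A[2][2] + B[2][1] = 3 + 5 = 8) = -1 (attained at k = 1)
  C[2][2] = min over k of (A[2][0] + B[0][2] = -4 + 3 = -1, A[2][1] + B[1][2] = -5 + 10 = 5, A[2][2] + B[2][2] = 3 + 8 = 11) = -1 (attained at k = 0)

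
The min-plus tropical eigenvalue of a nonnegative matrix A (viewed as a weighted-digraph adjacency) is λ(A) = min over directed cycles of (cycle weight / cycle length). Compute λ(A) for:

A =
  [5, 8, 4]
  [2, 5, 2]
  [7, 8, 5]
λ(A) = 14/3

Enumerate directed cycles and compute their means (weight / length). Sample:
  cycle 0 → 0: weight = 5, length = 1, mean = 5/1 ≈ 5.000
  cycle 1 → 1: weight = 5, length = 1, mean = 5/1 ≈ 5.000
  cycle 2 → 2: weight = 5, length = 1, mean = 5/1 ≈ 5.000
  cycle 0 → 1 → 0: weight = 10, length = 2, mean = 10/2 ≈ 5.000
  cycle 0 → 2 → 0: weight = 11, length = 2, mean = 11/2 ≈ 5.500
  cycle 1 → 0 → 1: weight = 10, length = 2, mean = 10/2 ≈ 5.000
Minimum mean = 4.667, attained e.g. along the cycle 0 → 2 → 1 → 0 with weight 14 and length 3. So λ(A) = 14/3 = 14/3.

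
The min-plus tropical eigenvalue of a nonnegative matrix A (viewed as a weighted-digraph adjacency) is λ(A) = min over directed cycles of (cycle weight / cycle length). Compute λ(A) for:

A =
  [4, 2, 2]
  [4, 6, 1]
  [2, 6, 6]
λ(A) = 5/3

Enumerate directed cycles and compute their means (weight / length). Sample:
  cycle 0 → 0: weight = 4, length = 1, mean = 4/1 ≈ 4.000
  cycle 1 → 1: weight = 6, length = 1, mean = 6/1 ≈ 6.000
  cycle 2 → 2: weight = 6, length = 1, mean = 6/1 ≈ 6.000
  cycle 0 → 1 → 0: weight = 6, length = 2, mean = 6/2 ≈ 3.000
  cycle 0 → 2 → 0: weight = 4, length = 2, mean = 4/2 ≈ 2.000
  cycle 1 → 0 → 1: weight = 6, length = 2, mean = 6/2 ≈ 3.000
Minimum mean = 1.667, attained e.g. along the cycle 0 → 1 → 2 → 0 with weight 5 and length 3. So λ(A) = 5/3 = 5/3.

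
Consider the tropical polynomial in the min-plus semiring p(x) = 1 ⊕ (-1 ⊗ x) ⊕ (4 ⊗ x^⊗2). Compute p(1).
p(1) = 0

A tropical monomial a ⊗ x^⊗i evaluates to a + i · x. Evaluating each term at x = 1:
  Term 0 contributes 1 + 0 · 1 = 1
  Term 1 contributes -1 + 1 · 1 = 0
  Term 2 contributes 4 + 2 · 1 = 6
p(1) = ⊕ of these = min[1, 0, 6] = 0.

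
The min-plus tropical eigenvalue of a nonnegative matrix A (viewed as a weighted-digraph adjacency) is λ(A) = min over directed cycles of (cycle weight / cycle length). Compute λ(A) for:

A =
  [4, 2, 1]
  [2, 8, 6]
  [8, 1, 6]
λ(A) = 4/3

Enumerate directed cycles and compute their means (weight / length). Sample:
  cycle 0 → 0: weight = 4, length = 1, mean = 4/1 ≈ 4.000
  cycle 1 → 1: weight = 8, length = 1, mean = 8/1 ≈ 8.000
  cycle 2 → 2: weight = 6, length = 1, mean = 6/1 ≈ 6.000
  cycle 0 → 1 → 0: weight = 4, length = 2, mean = 4/2 ≈ 2.000
  cycle 0 → 2 → 0: weight = 9, length = 2, mean = 9/2 ≈ 4.500
  cycle 1 → 0 → 1: weight = 4, length = 2, mean = 4/2 ≈ 2.000
Minimum mean = 1.333, attained e.g. along the cycle 0 → 2 → 1 → 0 with weight 4 and length 3. So λ(A) = 4/3 = 4/3.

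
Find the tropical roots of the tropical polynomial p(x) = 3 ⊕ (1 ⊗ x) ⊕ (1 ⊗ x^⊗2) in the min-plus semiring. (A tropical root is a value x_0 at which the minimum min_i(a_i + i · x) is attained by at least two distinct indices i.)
Roots: {0, 2}

Each tropical root is a break point of the lower envelope of the lines y = a_i + i · x (there are 3 lines, with slopes 0, 1, ..., 2). Only the lines that attain the minimum somewhere contribute to roots; other lines are dominated. Here the surviving (envelope) indices are i = 2, i = 1, i = 0.
Intersections between consecutive envelope lines give the roots: for adjacent envelope indices i < j the intersection is x = (a_i − a_j) / (j − i). Reading off the sorted break points: {0, 2}.
Verification: at each break x_0, at least two indices attain the minimum of min_i(a_i + i · x_0).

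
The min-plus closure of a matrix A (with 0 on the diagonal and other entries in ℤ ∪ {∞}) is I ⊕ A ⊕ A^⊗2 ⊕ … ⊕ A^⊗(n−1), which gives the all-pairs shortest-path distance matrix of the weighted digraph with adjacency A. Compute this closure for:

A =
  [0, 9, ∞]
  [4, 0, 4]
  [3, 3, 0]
Closure =
  [0, 9, 13]
  [4, 0, 4]
  [3, 3, 0]

This is the Floyd-Warshall all-pairs shortest-path computation. For each intermediate vertex k = 0, 1, …, 2, update dist[i][j] ← min(dist[i][j], dist[i][k] + dist[k][j]). The final matrix gives, for each (i, j), the minimum total weight of any directed path from i to j (possibly empty when i = j).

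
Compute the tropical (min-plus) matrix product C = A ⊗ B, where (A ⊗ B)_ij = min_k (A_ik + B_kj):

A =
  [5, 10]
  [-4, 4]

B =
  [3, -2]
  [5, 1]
A ⊗ B =
  [8, 3]
  [-1, -6]

Apply the min-plus product entry-by-entry:
  C[0][0] = min over k of (A[0][0] + B[0][0] = 5 + 3 = 8, A[0][1] + B[1][0] = 10 + 5 = 15) = 8 (attained at k = 0)
  C[0][1] = min over k of (A[0][0] + B[0][1] = 5 + -2 = 3, A[0][1] + B[1][1] = 10 + 1 = 11) = 3 (attained at k = 0)
  C[1][0] = min over k of (A[1][0] + B[0][0] = -4 + 3 = -1, A[1][1] + B[1][0] = 4 + 5 = 9) = -1 (attained at k = 0)
  C[1][1] = min over k of (A[1][0] + B[0][1] = -4 + -2 = -6, A[1][1] + B[1][1] = 4 + 1 = 5) = -6 (attained at k = 0)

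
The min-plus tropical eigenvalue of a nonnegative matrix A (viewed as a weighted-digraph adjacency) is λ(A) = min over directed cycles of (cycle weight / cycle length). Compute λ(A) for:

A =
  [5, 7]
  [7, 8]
λ(A) = 5

Enumerate directed cycles and compute their means (weight / length). Sample:
  cycle 0 → 0: weight = 5, length = 1, mean = 5/1 ≈ 5.000
  cycle 1 → 1: weight = 8, length = 1, mean = 8/1 ≈ 8.000
  cycle 0 → 1 → 0: weight = 14, length = 2, mean = 14/2 ≈ 7.000
  cycle 1 → 0 → 1: weight = 14, length = 2, mean = 14/2 ≈ 7.000
Minimum mean = 5.000, attained e.g. along the cycle 0 → 0 with weight 5 and length 1. So λ(A) = 5/1 = 5.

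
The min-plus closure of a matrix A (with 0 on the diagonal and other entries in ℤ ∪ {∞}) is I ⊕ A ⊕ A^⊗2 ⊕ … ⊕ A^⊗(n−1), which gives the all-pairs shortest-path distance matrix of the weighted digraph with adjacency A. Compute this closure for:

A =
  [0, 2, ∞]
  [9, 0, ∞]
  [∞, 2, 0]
Closure =
  [0, 2, ∞]
  [9, 0, ∞]
  [11, 2, 0]

This is the Floyd-Warshall all-pairs shortest-path computation. For each intermediate vertex k = 0, 1, …, 2, update dist[i][j] ← min(dist[i][j], dist[i][k] + dist[k][j]). The final matrix gives, for each (i, j), the minimum total weight of any directed path from i to j (possibly empty when i = j).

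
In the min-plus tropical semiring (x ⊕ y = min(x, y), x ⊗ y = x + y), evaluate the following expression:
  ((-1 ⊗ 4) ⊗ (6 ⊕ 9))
((-1 ⊗ 4) ⊗ (6 ⊕ 9)) = 9

Expand innermost to outermost. Recall ⊕ takes the minimum of its arguments and ⊗ takes their sum. Working out the expression ((-1 ⊗ 4) ⊗ (6 ⊕ 9)) gives 9.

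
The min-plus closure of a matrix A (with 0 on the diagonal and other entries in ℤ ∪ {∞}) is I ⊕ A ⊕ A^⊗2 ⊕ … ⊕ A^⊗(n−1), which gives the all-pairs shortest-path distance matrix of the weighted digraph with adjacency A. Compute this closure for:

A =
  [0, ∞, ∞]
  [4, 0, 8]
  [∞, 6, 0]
Closure =
  [0, ∞, ∞]
  [4, 0, 8]
  [10, 6, 0]

This is the Floyd-Warshall all-pairs shortest-path computation. For each intermediate vertex k = 0, 1, …, 2, update dist[i][j] ← min(dist[i][j], dist[i][k] + dist[k][j]). The final matrix gives, for each (i, j), the minimum total weight of any directed path from i to j (possibly empty when i = j).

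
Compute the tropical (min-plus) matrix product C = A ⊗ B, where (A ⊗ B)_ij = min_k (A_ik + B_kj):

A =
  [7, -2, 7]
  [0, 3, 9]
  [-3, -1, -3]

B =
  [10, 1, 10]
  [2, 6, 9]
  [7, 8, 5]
A ⊗ B =
  [0, 4, 7]
  [5, 1, 10]
  [1, -2, 2]

Apply the min-plus product entry-by-entry:
  C[0][0] = min over k of (A[0][0] + B[0][0] = 7 + 10 = 17, A[0][1] + B[1][0] = -2 + 2 = 0, A[0][2] + B[2][0] = 7 + 7 = 14) = 0 (attained at k = 1)
  C[0][1] = min over k of (A[0][0] + B[0][1] = 7 + 1 = 8, A[0][1] + B[1][1] = -2 + 6 = 4, A[0][2] + B[2][1] = 7 + 8 = 15) = 4 (attained at k = 1)
  C[0][2] = min over k of (A[0][0] + B[0][2] = 7 + 10 = 17, A[0][1] + B[1][2] = -2 + 9 = 7, A[0][2] + B[2][2] = 7 + 5 = 12) = 7 (attained at k = 1)
  C[1][0] = min over k of (A[1][0] + B[0][0] = 0 + 10 = 10, A[1][1] + B[1][0] = 3 + 2 = 5, A[1][2] + B[2][0] = 9 + 7 = 16) = 5 (attained at k = 1)
  C[1][1] = min over k of (A[1][0] + B[0][1] = 0 + 1 = 1, A[1][1] + B[1][1] = 3 + 6 = 9, A[1][2] + B[2][1] = 9 + 8 = 17) = 1 (attained at k = 0)
  C[1][2] = min over k of (A[1][0] + B[0][2] = 0 + 10 = 10, A[1][1] + B[1][2] = 3 + 9 = 12, A[1][2] + B[2][2] = 9 + 5 = 14) = 10 (attained at k = 0)
  C[2][0] = min over k of (A[2][0] + B[0][0] = -3 + 10 = 7, A[2][1] + B[1][0] = -1 + 2 = 1, A[2][2] + B[2][0] = -3 + 7 = 4) = 1 (attained at k = 1)
  C[2][1] = min over k of (A[2][0] + B[0][1] = -3 + 1 = -2, A[2][1] + B[1][1] = -1 + 6 = 5, A[2][2] + B[2][1] = -3 + 8 = 5) = -2 (attained at k = 0)
  C[2][2] = min over k of (A[2][0] + B[0][2] = -3 + 10 = 7, A[2][1] + B[1][2] = -1 + 9 = 8, A[2][2] + B[2][2] = -3 + 5 = 2) = 2 (attained at k = 2)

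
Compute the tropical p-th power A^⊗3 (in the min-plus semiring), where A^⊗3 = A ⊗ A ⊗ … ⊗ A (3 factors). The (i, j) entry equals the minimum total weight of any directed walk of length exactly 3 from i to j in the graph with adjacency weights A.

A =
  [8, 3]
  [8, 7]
A^⊗3 =
  [18, 14]
  [19, 18]

Each entry (A^⊗3)_ij equals the minimum over all length-3 walks i = v_0 → v_1 → … → v_3 = j of Σ_t A[v_t][v_{t+1}]. For example, for (i, j) = (0, 1) we minimise over 4 possible intermediate vertex sequences; the minimum is 14, attained along the walk 0 → 1 → 0 → 1.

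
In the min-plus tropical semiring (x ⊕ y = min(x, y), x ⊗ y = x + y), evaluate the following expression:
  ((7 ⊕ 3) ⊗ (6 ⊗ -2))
((7 ⊕ 3) ⊗ (6 ⊗ -2)) = 7

Expand innermost to outermost. Recall ⊕ takes the minimum of its arguments and ⊗ takes their sum. Working out the expression ((7 ⊕ 3) ⊗ (6 ⊗ -2)) gives 7.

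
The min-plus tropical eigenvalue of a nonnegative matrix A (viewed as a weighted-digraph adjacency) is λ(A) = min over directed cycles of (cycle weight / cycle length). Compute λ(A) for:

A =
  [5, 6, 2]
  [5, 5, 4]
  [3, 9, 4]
λ(A) = 5/2

Enumerate directed cycles and compute their means (weight / length). Sample:
  cycle 0 → 0: weight = 5, length = 1, mean = 5/1 ≈ 5.000
  cycle 1 → 1: weight = 5, length = 1, mean = 5/1 ≈ 5.000
  cycle 2 → 2: weight = 4, length = 1, mean = 4/1 ≈ 4.000
  cycle 0 → 1 → 0: weight = 11, length = 2, mean = 11/2 ≈ 5.500
  cycle 0 → 2 → 0: weight = 5, length = 2, mean = 5/2 ≈ 2.500
  cycle 1 → 0 → 1: weight = 11, length = 2, mean = 11/2 ≈ 5.500
Minimum mean = 2.500, attained e.g. along the cycle 0 → 2 → 0 with weight 5 and length 2. So λ(A) = 5/2 = 5/2.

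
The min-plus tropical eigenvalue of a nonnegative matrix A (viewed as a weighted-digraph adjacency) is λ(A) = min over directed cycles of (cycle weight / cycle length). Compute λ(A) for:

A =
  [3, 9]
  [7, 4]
λ(A) = 3

Enumerate directed cycles and compute their means (weight / length). Sample:
  cycle 0 → 0: weight = 3, length = 1, mean = 3/1 ≈ 3.000
  cycle 1 → 1: weight = 4, length = 1, mean = 4/1 ≈ 4.000
  cycle 0 → 1 → 0: weight = 16, length = 2, mean = 16/2 ≈ 8.000
  cycle 1 → 0 → 1: weight = 16, length = 2, mean = 16/2 ≈ 8.000
Minimum mean = 3.000, attained e.g. along the cycle 0 → 0 with weight 3 and length 1. So λ(A) = 3/1 = 3.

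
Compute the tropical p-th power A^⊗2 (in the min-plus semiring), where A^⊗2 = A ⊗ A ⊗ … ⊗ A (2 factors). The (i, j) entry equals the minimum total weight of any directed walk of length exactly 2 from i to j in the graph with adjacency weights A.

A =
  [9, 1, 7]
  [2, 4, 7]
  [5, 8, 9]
A^⊗2 =
  [3, 5, 8]
  [6, 3, 9]
  [10, 6, 12]

Each entry (A^⊗2)_ij equals the minimum over all length-2 walks i = v_0 → v_1 → … → v_2 = j of Σ_t A[v_t][v_{t+1}]. For example, for (i, j) = (0, 2) we minimise over 3 possible intermediate vertex sequences; the minimum is 8, attained along the walk 0 → 1 → 2.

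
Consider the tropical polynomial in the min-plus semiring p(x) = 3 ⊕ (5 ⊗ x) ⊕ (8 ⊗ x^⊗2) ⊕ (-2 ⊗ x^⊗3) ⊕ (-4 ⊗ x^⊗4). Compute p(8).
p(8) = 3

A tropical monomial a ⊗ x^⊗i evaluates to a + i · x. Evaluating each term at x = 8:
  Term 0 contributes 3 + 0 · 8 = 3
  Term 1 contributes 5 + 1 · 8 = 13
  Term 2 contributes 8 + 2 · 8 = 24
  Term 3 contributes -2 + 3 · 8 = 22
  Term 4 contributes -4 + 4 · 8 = 28
p(8) = ⊕ of these = min[3, 13, 24, 22, 28] = 3.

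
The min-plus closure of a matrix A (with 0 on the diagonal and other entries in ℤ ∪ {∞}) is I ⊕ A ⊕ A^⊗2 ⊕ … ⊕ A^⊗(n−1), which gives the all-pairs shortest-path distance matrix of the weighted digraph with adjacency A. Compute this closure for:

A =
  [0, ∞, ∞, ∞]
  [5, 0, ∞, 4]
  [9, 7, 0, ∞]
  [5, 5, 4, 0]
Closure =
  [0, ∞, ∞, ∞]
  [5, 0, 8, 4]
  [9, 7, 0, 11]
  [5, 5, 4, 0]

This is the Floyd-Warshall all-pairs shortest-path computation. For each intermediate vertex k = 0, 1, …, 3, update dist[i][j] ← min(dist[i][j], dist[i][k] + dist[k][j]). The final matrix gives, for each (i, j), the minimum total weight of any directed path from i to j (possibly empty when i = j).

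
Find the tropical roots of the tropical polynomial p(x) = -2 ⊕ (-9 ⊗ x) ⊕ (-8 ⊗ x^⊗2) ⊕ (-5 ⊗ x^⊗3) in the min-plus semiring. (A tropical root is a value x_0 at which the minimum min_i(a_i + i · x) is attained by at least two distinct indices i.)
Roots: {-3, -1, 7}

Each tropical root is a break point of the lower envelope of the lines y = a_i + i · x (there are 4 lines, with slopes 0, 1, ..., 3). Only the lines that attain the minimum somewhere contribute to roots; other lines are dominated. Here the surviving (envelope) indices are i = 3, i = 2, i = 1, i = 0.
Intersections between consecutive envelope lines give the roots: for adjacent envelope indices i < j the intersection is x = (a_i − a_j) / (j − i). Reading off the sorted break points: {-3, -1, 7}.
Verification: at each break x_0, at least two indices attain the minimum of min_i(a_i + i · x_0).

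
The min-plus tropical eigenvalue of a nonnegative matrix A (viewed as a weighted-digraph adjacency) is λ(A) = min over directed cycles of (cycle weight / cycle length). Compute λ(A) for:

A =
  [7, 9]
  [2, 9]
λ(A) = 11/2

Enumerate directed cycles and compute their means (weight / length). Sample:
  cycle 0 → 0: weight = 7, length = 1, mean = 7/1 ≈ 7.000
  cycle 1 → 1: weight = 9, length = 1, mean = 9/1 ≈ 9.000
  cycle 0 → 1 → 0: weight = 11, length = 2, mean = 11/2 ≈ 5.500
  cycle 1 → 0 → 1: weight = 11, length = 2, mean = 11/2 ≈ 5.500
Minimum mean = 5.500, attained e.g. along the cycle 0 → 1 → 0 with weight 11 and length 2. So λ(A) = 11/2 = 11/2.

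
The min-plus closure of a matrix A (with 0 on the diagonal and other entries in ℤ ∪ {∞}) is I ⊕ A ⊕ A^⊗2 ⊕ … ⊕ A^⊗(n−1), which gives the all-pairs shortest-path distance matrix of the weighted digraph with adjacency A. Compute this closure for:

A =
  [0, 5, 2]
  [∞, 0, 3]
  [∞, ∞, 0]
Closure =
  [0, 5, 2]
  [∞, 0, 3]
  [∞, ∞, 0]

This is the Floyd-Warshall all-pairs shortest-path computation. For each intermediate vertex k = 0, 1, …, 2, update dist[i][j] ← min(dist[i][j], dist[i][k] + dist[k][j]). The final matrix gives, for each (i, j), the minimum total weight of any directed path from i to j (possibly empty when i = j).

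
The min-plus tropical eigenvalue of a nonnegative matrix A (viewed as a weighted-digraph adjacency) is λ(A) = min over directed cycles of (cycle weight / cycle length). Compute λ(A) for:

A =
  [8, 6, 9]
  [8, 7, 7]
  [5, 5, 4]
λ(A) = 4

Enumerate directed cycles and compute their means (weight / length). Sample:
  cycle 0 → 0: weight = 8, length = 1, mean = 8/1 ≈ 8.000
  cycle 1 → 1: weight = 7, length = 1, mean = 7/1 ≈ 7.000
  cycle 2 → 2: weight = 4, length = 1, mean = 4/1 ≈ 4.000
  cycle 0 → 1 → 0: weight = 14, length = 2, mean = 14/2 ≈ 7.000
  cycle 0 → 2 → 0: weight = 14, length = 2, mean = 14/2 ≈ 7.000
  cycle 1 → 0 → 1: weight = 14, length = 2, mean = 14/2 ≈ 7.000
Minimum mean = 4.000, attained e.g. along the cycle 2 → 2 with weight 4 and length 1. So λ(A) = 4/1 = 4.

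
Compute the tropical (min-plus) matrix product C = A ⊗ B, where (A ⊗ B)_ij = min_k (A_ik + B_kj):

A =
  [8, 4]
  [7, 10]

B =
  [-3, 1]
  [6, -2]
A ⊗ B =
  [5, 2]
  [4, 8]

Apply the min-plus product entry-by-entry:
  C[0][0] = min over k of (A[0][0] + B[0][0] = 8 + -3 = 5, A[0][1] + B[1][0] = 4 + 6 = 10) = 5 (attained at k = 0)
  C[0][1] = min over k of (A[0][0] + B[0][1] = 8 + 1 = 9, A[0][1] + B[1][1] = 4 + -2 = 2) = 2 (attained at k = 1)
  C[1][0] = min over k of (A[1][0] + B[0][0] = 7 + -3 = 4, A[1][1] + B[1][0] = 10 + 6 = 16) = 4 (attained at k = 0)
  C[1][1] = min over k of (A[1][0] + B[0][1] = 7 + 1 = 8, A[1][1] + B[1][1] = 10 + -2 = 8) = 8 (attained at k = 0)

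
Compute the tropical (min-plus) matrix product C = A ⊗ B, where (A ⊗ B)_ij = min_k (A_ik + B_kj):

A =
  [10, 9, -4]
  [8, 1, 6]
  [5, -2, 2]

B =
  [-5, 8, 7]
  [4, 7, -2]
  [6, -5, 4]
A ⊗ B =
  [2, -9, 0]
  [3, 1, -1]
  [0, -3, -4]

Apply the min-plus product entry-by-entry:
  C[0][0] = min over k of (A[0][0] + B[0][0] = 10 + -5 = 5, A[0][1] + B[1][0] = 9 + 4 = 13, A[0][2] + B[2][0] = -4 + 6 = 2) = 2 (attained at k = 2)
  C[0][1] = min over k of (A[0][0] + B[0][1] = 10 + 8 = 18, A[0][1] + B[1][1] = 9 + 7 = 16, A[0][2] + B[2][1] = -4 + -5 = -9) = -9 (attained at k = 2)
  C[0][2] = min over k of (A[0][0] + B[0][2] = 10 + 7 = 17, A[0][1] + B[1][2] = 9 + -2 = 7, A[0][2] + B[2][2] = -4 + 4 = 0) = 0 (attained at k = 2)
  C[1][0] = min over k of (A[1][0] + B[0][0] = 8 + -5 = 3, A[1][1] + B[1][0] = 1 + 4 = 5, A[1][2] + B[2][0] = 6 + 6 = 12) = 3 (attained at k = 0)
  C[1][1] = min over k of (A[1][0] + B[0][1] = 8 + 8 = 16, A[1][1] + B[1][1] = 1 + 7 = 8, A[1][2] + B[2][1] = 6 + -5 = 1) = 1 (attained at k = 2)
  C[1][2] = min over k of (A[1][0] + B[0][2] = 8 + 7 = 15, A[1][1] + B[1][2] = 1 + -2 = -1, A[1][2] + B[2][2] = 6 + 4 = 10) = -1 (attained at k = 1)
  C[2][0] = min over k of (A[2][0] + B[0][0] = 5 + -5 = 0, A[2][1] + B[1][0] = -2 + 4 = 2, A[2][2] + B[2][0] = 2 + 6 = 8) = 0 (attained at k = 0)
  C[2][1] = min over k of (A[2][0] + B[0][1] = 5 + 8 = 13, A[2][1] + B[1][1] = -2 + 7 = 5, A[2][2] + B[2][1] = 2 + -5 = -3) = -3 (attained at k = 2)
  C[2][2] = min over k of (A[2][0] + B[0][2] = 5 + 7 = 12, A[2][1] + B[1][2] = -2 + -2 = -4, A[2][2] + B[2][2] = 2 + 4 = 6) = -4 (attained at k = 1)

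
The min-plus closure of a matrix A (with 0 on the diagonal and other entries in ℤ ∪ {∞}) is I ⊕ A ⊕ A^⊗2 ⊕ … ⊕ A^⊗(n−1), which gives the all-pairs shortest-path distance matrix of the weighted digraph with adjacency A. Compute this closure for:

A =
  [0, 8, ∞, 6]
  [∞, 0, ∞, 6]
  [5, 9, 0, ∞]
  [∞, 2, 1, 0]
Closure =
  [0, 8, 7, 6]
  [12, 0, 7, 6]
  [5, 9, 0, 11]
  [6, 2, 1, 0]

This is the Floyd-Warshall all-pairs shortest-path computation. For each intermediate vertex k = 0, 1, …, 3, update dist[i][j] ← min(dist[i][j], dist[i][k] + dist[k][j]). The final matrix gives, for each (i, j), the minimum total weight of any directed path from i to j (possibly empty when i = j).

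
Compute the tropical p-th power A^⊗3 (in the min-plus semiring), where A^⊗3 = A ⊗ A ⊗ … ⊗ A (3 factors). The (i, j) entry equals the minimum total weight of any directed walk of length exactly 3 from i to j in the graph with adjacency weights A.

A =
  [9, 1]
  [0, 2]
A^⊗3 =
  [3, 2]
  [1, 3]

Each entry (A^⊗3)_ij equals the minimum over all length-3 walks i = v_0 → v_1 → … → v_3 = j of Σ_t A[v_t][v_{t+1}]. For example, for (i, j) = (0, 1) we minimise over 4 possible intermediate vertex sequences; the minimum is 2, attained along the walk 0 → 1 → 0 → 1.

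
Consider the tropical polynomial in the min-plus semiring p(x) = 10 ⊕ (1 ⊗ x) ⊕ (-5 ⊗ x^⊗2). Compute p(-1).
p(-1) = -7

A tropical monomial a ⊗ x^⊗i evaluates to a + i · x. Evaluating each term at x = -1:
  Term 0 contributes 10 + 0 · -1 = 10
  Term 1 contributes 1 + 1 · -1 = 0
  Term 2 contributes -5 + 2 · -1 = -7
p(-1) = ⊕ of these = min[10, 0, -7] = -7.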